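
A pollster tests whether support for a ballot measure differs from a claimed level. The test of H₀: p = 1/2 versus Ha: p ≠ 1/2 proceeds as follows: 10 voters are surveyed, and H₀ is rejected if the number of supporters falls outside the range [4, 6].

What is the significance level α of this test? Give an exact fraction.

11/32

The significance level is the null-hypothesis probability of the rejection region {≤3} ∪ {≥7}.
By symmetry, α = 2·P(K ≤ 3) = 2·(1 + 10 + 45 + 120)/1024 = 352/1024 = 11/32.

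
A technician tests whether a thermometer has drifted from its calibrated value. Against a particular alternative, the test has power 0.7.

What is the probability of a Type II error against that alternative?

0.3

Power = 1 − β, so β = 1 − 0.7 = 0.3.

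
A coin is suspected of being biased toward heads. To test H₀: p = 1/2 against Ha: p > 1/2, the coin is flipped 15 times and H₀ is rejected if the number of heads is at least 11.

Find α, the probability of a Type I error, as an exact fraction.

Under H₀, X ~ Binomial(15, 1/2), and α = P(X ≥ 11).
Summing the upper tail: (1365 + 455 + 105 + 15 + 1) / 2^15 = 1941/32768.

1941/32768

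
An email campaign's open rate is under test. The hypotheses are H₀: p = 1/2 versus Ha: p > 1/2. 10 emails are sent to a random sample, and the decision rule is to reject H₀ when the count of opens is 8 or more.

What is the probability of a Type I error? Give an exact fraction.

α = P(reject H₀ | H₀ true) = P(Y ≥ 8 | p = 1/2), with Y ~ Binomial(10, 1/2).
P(Y ≥ 8) = [C(10,8) + C(10,9) + C(10,10)] / 2^10 = (45 + 10 + 1) / 1024 = 56/1024 = 7/128.

7/128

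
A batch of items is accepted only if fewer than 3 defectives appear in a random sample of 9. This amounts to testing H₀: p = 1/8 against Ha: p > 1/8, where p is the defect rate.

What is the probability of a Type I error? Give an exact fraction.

The significance level is the probability, assuming p = 1/8, of seeing 3 or more defectives in 9 draws.
Computing the lower-tail complement: 1 − 30471091/33554432 = 3083341/33554432.

3083341/33554432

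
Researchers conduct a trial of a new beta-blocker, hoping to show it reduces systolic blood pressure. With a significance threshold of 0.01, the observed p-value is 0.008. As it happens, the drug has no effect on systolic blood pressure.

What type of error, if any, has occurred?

Type I error

The conventional null hypothesis is that the drug has no effect on systolic blood pressure.
Since p = 0.008 < α = 0.01, H₀ is rejected.
H₀ is true (actually the drug has no effect on systolic blood pressure).
Rejecting a true H₀ is a Type I error.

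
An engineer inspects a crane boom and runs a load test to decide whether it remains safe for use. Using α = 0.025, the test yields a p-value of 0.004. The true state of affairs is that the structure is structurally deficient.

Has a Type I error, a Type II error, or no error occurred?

The conventional null hypothesis is that the structure meets the required load capacity (safe).
Since p = 0.004 < α = 0.025, H₀ is rejected.
H₀ is false (actually the structure is structurally deficient).
The decision matches the true state — no error.

Neither — the decision is correct.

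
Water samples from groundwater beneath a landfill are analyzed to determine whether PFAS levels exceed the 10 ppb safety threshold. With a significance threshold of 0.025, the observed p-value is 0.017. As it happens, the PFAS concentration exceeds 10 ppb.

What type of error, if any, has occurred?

The conventional null hypothesis is that the PFAS concentration is at or below 10 ppb (safe).
Since p = 0.017 < α = 0.025, H₀ is rejected.
H₀ is false (actually the PFAS concentration exceeds 10 ppb).
The decision matches the true state — no error.

No error — this is a correct decision.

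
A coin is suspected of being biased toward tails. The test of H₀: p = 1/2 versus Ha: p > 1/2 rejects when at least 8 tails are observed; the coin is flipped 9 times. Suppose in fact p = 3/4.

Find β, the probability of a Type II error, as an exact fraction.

45853/65536

Under the alternative p = 3/4, K ~ Binomial(9, 3/4); β is the probability the test does not reject, P(K < 8).
Equivalently, β = 1 − P(K ≥ 8) = 45853/65536.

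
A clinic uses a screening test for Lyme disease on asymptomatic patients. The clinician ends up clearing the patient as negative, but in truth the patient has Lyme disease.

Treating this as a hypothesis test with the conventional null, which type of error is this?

The null hypothesis here is that the patient does not have Lyme disease.
'Clearing the patient as negative' corresponds to failing to reject H₀.
H₀ was not rejected but H₀ is false — a Type II error (false negative).

Type II error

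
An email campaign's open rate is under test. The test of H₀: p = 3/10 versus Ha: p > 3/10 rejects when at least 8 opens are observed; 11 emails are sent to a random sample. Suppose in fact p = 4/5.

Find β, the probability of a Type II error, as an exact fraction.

12589/78125

Under the alternative p = 4/5, S ~ Binomial(11, 4/5); β is the probability the test does not reject, P(S < 8).
Summing C(11,j)·(4/5)^j·(1/5)^{11-j} for j = 0..7 gives 12589/78125.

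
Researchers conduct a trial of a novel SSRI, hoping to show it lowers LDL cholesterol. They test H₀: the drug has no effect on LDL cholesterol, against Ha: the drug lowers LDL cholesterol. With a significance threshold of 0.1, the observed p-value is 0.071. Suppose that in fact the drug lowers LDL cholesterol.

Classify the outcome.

Since p = 0.071 < α = 0.1, H₀ is rejected.
H₀ is false (actually the drug lowers LDL cholesterol).
The decision matches the true state — no error.

No error — this is a correct decision.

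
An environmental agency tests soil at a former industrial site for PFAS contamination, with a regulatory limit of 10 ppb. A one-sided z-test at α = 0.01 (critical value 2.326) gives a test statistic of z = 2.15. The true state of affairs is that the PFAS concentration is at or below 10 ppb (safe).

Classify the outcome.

Neither — the decision is correct.

The conventional null hypothesis is that the PFAS concentration is at or below 10 ppb (safe).
Since z = 2.15 ≤ z* = 2.326, H₀ is not rejected.
H₀ is true (actually the PFAS concentration is at or below 10 ppb (safe)).
The decision matches the true state — no error.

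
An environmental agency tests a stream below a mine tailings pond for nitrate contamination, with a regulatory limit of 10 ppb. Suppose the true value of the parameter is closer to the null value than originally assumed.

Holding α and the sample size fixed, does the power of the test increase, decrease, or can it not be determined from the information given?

It decreases.

A smaller departure from H₀ means the test statistic under Ha is distributed closer to where it would be under H₀; rejection becomes less likely.
Since power = 1 − β and β increases, power decreases.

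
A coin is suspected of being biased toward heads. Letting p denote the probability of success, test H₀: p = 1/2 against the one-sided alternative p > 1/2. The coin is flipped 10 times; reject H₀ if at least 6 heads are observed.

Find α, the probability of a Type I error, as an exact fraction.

Under H₀, X ~ Binomial(10, 1/2), and α = P(X ≥ 6).
That's C(10,6) + C(10,7) + C(10,8) + C(10,9) + C(10,10) over 2^10, i.e. (210 + 120 + 45 + 10 + 1)/1024 = 386/1024 = 193/512.

193/512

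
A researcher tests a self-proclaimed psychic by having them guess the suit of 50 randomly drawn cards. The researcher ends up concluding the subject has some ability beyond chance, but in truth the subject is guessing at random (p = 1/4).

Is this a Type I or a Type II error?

Type I error

The null hypothesis here is that the subject is guessing at random (p = 1/4).
'Concluding the subject has some ability beyond chance' corresponds to rejecting H₀.
H₀ was rejected but H₀ is true — a Type I error (false positive).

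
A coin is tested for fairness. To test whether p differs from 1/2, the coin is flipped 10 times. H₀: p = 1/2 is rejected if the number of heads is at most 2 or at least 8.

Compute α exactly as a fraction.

7/64

The significance level is the null-hypothesis probability of the rejection region {≤2} ∪ {≥8}.
By symmetry, α = 2·P(K ≤ 2) = 2·(1 + 10 + 45)/1024 = 112/1024 = 7/64.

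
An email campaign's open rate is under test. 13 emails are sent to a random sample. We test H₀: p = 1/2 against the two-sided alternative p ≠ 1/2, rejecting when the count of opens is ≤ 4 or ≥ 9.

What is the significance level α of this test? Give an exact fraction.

1093/4096

Under H₀, Y ~ Binomial(13, 1/2); α is the probability of landing in either tail, P(Y ≤ 4) + P(Y ≥ 9).
The two tails are symmetric, so α = 2·(1 + 13 + 78 + 286 + 715)/2^13 = 2186/8192 = 1093/4096.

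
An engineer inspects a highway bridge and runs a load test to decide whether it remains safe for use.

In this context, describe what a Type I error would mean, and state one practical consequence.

With the conventional null hypothesis that the structure meets the required load capacity (safe):
A Type I error is rejecting H₀ when H₀ is true.
Here that means closing the structure for repairs when actually the structure meets the required load capacity (safe).

A Type I error would mean concluding that the structure is structurally deficient when in fact the structure meets the required load capacity (safe). Consequence: a sound structure is closed unnecessarily, at significant cost and disruption.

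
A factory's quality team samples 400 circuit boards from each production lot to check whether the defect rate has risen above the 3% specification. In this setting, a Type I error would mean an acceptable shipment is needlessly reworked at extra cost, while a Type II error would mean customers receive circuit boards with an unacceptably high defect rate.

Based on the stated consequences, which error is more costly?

Type II error

The Type II consequence (customers receive circuit boards with an unacceptably high defect rate) is more severe than the Type I consequence (an acceptable shipment is needlessly reworked at extra cost).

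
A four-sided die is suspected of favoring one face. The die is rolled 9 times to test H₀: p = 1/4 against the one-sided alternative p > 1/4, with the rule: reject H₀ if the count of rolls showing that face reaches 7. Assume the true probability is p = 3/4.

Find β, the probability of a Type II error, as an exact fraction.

Under the alternative p = 3/4, Y ~ Binomial(9, 3/4); β is the probability the test does not reject, P(Y < 7).
Equivalently, β = 1 − P(Y ≥ 7) = 13085/32768.

13085/32768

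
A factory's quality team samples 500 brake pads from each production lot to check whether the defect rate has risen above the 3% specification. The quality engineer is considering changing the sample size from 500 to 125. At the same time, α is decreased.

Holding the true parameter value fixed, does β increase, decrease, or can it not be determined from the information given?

With less data the test statistic is noisier; under Ha, more outcomes land inside the acceptance region. Tightening α shrinks the rejection region. When Ha holds, fewer sample outcomes clear the stricter threshold, so more fall in the acceptance region. Both changes push β in the same direction.

It increases.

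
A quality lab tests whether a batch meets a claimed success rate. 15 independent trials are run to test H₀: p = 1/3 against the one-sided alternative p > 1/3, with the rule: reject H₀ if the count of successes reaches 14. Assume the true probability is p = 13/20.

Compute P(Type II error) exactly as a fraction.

16151694793243741949/16384000000000000000

β = P(fail to reject H₀ | Ha true) = P(S ≤ 13 | p = 13/20), S ~ Binomial(15, 13/20).
Summing C(15,j)·(13/20)^j·(7/20)^{15-j} for j = 0..13 gives 16151694793243741949/16384000000000000000.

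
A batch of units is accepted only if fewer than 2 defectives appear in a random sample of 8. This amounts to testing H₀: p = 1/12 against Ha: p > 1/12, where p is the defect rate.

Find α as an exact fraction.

59725447/429981696

α = P(reject H₀ | H₀ true) = P(S ≥ 2 | p = 1/12), S ~ Binomial(8, 1/12).
Via the complement, α = 1 − Σ_{j=0}^{1} C(8,j)(1/12)^j(11/12)^{8-j} = 59725447/429981696.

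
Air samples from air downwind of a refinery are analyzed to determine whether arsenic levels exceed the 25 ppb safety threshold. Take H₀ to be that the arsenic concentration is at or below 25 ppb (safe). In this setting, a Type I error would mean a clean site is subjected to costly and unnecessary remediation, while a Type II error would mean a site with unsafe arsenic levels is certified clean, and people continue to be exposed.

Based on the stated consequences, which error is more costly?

The Type II consequence (a site with unsafe arsenic levels is certified clean, and people continue to be exposed) is more severe than the Type I consequence (a clean site is subjected to costly and unnecessary remediation).

Type II error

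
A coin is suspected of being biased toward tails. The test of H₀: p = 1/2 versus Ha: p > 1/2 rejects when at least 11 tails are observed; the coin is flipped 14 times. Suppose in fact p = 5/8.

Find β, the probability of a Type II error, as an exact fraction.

1830419739927/2199023255552

Under the alternative p = 5/8, S ~ Binomial(14, 5/8); β is the probability the test does not reject, P(S < 11).
Summing C(14,j)·(5/8)^j·(3/8)^{14-j} for j = 0..10 gives 1830419739927/2199023255552.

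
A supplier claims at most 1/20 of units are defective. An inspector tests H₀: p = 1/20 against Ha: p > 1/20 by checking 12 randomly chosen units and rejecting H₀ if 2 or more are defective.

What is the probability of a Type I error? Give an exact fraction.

484801974155211/4096000000000000

The significance level is the probability, assuming p = 1/20, of seeing 2 or more defectives in 12 draws.
Via the complement, α = 1 − Σ_{j=0}^{1} C(12,j)(1/20)^j(19/20)^{12-j} = 484801974155211/4096000000000000.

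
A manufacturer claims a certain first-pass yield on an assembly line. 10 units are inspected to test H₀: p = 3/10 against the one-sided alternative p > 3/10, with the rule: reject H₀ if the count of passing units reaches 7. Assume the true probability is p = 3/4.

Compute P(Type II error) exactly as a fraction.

A Type II error is failing to reject when Ha holds: with p = 3/4, β = P(X ≤ 6).
Summing C(10,j)·(3/4)^j·(1/4)^{10-j} for j = 0..6 gives 58753/262144.

58753/262144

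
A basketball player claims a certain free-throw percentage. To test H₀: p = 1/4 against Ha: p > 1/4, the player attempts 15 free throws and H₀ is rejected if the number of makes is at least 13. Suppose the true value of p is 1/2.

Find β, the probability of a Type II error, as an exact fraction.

A Type II error is failing to reject when Ha holds: with p = 1/2, β = P(S ≤ 12).
Summing C(15,j)·(1/2)^j·(1/2)^{15-j} for j = 0..12 gives 32647/32768.

32647/32768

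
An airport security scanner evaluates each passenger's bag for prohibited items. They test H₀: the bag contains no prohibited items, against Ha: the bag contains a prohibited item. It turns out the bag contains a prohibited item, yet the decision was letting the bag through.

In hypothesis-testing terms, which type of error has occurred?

'Letting the bag through' corresponds to failing to reject H₀.
H₀ was not rejected but H₀ is false — a Type II error (false negative).

Type II error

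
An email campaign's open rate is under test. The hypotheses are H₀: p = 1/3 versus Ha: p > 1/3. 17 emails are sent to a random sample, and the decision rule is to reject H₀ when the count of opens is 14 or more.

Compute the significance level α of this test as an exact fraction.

Under H₀, K ~ Binomial(17, 1/3), and α = P(K ≥ 14).
Adding the binomial terms for j = 14 through 17 with p = 1/3 yields 6019/129140163.

6019/129140163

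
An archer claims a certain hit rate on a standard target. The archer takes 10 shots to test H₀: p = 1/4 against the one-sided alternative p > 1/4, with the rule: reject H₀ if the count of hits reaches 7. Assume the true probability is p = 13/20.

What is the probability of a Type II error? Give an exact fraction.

A Type II error is failing to reject when Ha holds: with p = 13/20, β = P(Y ≤ 6).
Equivalently, β = 1 − P(Y ≥ 7) = 1244602838129/2560000000000.

1244602838129/2560000000000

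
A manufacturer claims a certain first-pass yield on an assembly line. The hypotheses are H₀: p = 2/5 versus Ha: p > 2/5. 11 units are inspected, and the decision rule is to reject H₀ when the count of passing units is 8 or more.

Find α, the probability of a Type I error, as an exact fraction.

α = P(reject H₀ | H₀ true) = P(X ≥ 8 | p = 2/5), with X ~ Binomial(11, 2/5).
Adding the binomial terms for j = 8 through 11 with p = 2/5 yields 285952/9765625.

285952/9765625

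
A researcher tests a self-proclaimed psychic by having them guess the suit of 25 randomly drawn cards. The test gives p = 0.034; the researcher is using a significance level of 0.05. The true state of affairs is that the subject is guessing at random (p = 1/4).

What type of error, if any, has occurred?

The conventional null hypothesis is that the subject is guessing at random (p = 1/4).
Since p = 0.034 < α = 0.05, H₀ is rejected.
H₀ is true (actually the subject is guessing at random (p = 1/4)).
Rejecting a true H₀ is a Type I error.

Type I error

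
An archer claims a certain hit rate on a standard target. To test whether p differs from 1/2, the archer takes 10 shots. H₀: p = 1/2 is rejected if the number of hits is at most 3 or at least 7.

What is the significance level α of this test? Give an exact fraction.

11/32

α = P(K ≤ 3 or K ≥ 7 | p = 1/2), K ~ Binomial(10, 1/2).
The two tails are symmetric, so α = 2·(1 + 10 + 45 + 120)/2^10 = 352/1024 = 11/32.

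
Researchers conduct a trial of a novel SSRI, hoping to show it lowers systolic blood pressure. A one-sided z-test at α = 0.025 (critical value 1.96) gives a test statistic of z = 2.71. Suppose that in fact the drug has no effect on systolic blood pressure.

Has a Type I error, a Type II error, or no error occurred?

The conventional null hypothesis is that the drug has no effect on systolic blood pressure.
Since z = 2.71 > z* = 1.96, H₀ is rejected.
H₀ is true (actually the drug has no effect on systolic blood pressure).
Rejecting a true H₀ is a Type I error.

Type I error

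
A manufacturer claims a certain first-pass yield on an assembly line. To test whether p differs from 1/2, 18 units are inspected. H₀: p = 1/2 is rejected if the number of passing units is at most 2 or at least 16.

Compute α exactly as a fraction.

The significance level is the null-hypothesis probability of the rejection region {≤2} ∪ {≥16}.
The two tails are symmetric, so α = 2·(1 + 18 + 153)/2^18 = 344/262144 = 43/32768.

43/32768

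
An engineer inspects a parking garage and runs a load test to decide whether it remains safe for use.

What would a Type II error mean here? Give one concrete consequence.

With the conventional null hypothesis that the structure meets the required load capacity (safe):
A Type II error is failing to reject H₀ when H₀ is false.
Here that means keeping the structure open when actually the structure is structurally deficient.

A Type II error would mean concluding that the structure meets the required load capacity (safe) (or at least failing to establish that the structure is structurally deficient) when in fact the structure is structurally deficient. Consequence: a deficient structure remains in service and may fail under load.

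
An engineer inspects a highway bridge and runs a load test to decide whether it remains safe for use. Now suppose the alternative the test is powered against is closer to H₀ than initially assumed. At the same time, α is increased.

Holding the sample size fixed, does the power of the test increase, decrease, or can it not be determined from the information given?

The first change alone would make β increase; the second alone would make β decrease. Which effect dominates depends on the magnitudes, which are not given.
Since power = 1 − β, the effect on power is likewise indeterminate.

Cannot be determined from the information given.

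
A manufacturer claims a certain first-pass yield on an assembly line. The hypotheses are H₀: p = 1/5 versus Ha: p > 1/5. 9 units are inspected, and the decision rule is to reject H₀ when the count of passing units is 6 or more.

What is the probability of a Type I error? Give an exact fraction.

The Type I error probability is α = P(S ≥ 6) computed under H₀, where S ~ Binomial(9, 1/5).
P(S ≥ 6) = Σ_{j=6}^{9} C(9,j)·(1/5)^j·(4/5)^{9-j} = 5989/1953125.

5989/1953125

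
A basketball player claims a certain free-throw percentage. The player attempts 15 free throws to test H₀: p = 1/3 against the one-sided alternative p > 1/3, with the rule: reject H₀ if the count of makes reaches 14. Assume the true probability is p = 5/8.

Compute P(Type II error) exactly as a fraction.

17439598153791/17592186044416

Under the alternative p = 5/8, K ~ Binomial(15, 5/8); β is the probability the test does not reject, P(K < 14).
Equivalently, β = 1 − P(K ≥ 14) = 17439598153791/17592186044416.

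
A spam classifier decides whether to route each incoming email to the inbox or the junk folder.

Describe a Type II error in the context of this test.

With the conventional null hypothesis that the message is legitimate (not spam):
A Type II error is failing to reject H₀ when H₀ is false.
Here that means delivering the message to the inbox when actually the message is spam.

A Type II error would mean concluding that the message is legitimate (not spam) (or at least failing to establish that the message is spam) when in fact the message is spam.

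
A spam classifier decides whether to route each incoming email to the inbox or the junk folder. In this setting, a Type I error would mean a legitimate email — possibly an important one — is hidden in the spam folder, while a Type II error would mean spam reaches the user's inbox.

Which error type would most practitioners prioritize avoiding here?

Type I error

The Type I consequence (a legitimate email — possibly an important one — is hidden in the spam folder) is more severe than the Type II consequence (spam reaches the user's inbox).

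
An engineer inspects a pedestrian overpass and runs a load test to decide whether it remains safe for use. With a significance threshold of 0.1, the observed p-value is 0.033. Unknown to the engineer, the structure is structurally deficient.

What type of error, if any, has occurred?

The conventional null hypothesis is that the structure meets the required load capacity (safe).
Since p = 0.033 < α = 0.1, H₀ is rejected.
H₀ is false (actually the structure is structurally deficient).
The decision matches the true state — no error.

No error (correct decision).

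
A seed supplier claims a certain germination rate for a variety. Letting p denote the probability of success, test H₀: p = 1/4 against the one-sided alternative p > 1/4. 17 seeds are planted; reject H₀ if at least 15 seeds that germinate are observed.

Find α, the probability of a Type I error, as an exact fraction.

The Type I error probability is α = P(X ≥ 15) computed under H₀, where X ~ Binomial(17, 1/4).
P(X ≥ 15) = Σ_{j=15}^{17} C(17,j)·(1/4)^j·(3/4)^{17-j} = 319/4294967296.

319/4294967296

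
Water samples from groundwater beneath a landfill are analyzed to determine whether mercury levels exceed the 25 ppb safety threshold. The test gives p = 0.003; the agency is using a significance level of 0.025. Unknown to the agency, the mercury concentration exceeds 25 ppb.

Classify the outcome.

No error (correct decision).

The conventional null hypothesis is that the mercury concentration is at or below 25 ppb (safe).
Since p = 0.003 < α = 0.025, H₀ is rejected.
H₀ is false (actually the mercury concentration exceeds 25 ppb).
The decision matches the true state — no error.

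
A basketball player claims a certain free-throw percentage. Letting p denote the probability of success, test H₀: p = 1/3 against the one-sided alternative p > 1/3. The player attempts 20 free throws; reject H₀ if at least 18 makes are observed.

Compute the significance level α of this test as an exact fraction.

Under H₀, K ~ Binomial(20, 1/3), and α = P(K ≥ 18).
Summing C(20,j)(1/3)^j(2/3)^{20−j} for j = 18,…,20 gives 89/387420489.

89/387420489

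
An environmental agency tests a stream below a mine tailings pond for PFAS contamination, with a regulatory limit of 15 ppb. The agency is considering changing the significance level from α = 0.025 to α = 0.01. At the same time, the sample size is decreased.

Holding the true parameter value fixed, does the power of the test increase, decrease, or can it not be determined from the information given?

It decreases.

A smaller α moves the rejection region further into the tail. With the alternative true, more outcomes now fall outside the rejection region, so failing to reject becomes more likely. With less data the test statistic is noisier; under Ha, more outcomes land inside the acceptance region. Both changes push β in the same direction.
Since power = 1 − β and β increases, power decreases.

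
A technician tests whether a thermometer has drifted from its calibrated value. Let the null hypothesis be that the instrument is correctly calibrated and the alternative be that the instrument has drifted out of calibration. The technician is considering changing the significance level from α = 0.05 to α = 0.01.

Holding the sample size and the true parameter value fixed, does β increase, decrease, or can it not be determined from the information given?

It increases.

Tightening α shrinks the rejection region. When Ha holds, fewer sample outcomes clear the stricter threshold, so more fall in the acceptance region.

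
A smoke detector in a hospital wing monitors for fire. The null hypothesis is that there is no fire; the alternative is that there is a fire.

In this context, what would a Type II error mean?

A Type II error is failing to reject H₀ when H₀ is false.
Here that means remaining silent when actually there is a fire.

A Type II error would mean concluding that there is no fire (or at least failing to establish that there is a fire) when in fact there is a fire.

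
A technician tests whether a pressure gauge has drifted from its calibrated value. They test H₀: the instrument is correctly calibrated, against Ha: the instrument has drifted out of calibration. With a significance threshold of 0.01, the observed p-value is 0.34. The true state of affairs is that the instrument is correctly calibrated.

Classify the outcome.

No error (correct decision).

Since p = 0.34 ≥ α = 0.01, H₀ is not rejected.
H₀ is true (actually the instrument is correctly calibrated).
The decision matches the true state — no error.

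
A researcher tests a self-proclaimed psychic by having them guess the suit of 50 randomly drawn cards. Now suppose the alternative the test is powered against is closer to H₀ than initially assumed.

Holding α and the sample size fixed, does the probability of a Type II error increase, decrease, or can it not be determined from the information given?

When the true parameter is near the null value, the test has a harder time distinguishing Ha from H₀.

It increases.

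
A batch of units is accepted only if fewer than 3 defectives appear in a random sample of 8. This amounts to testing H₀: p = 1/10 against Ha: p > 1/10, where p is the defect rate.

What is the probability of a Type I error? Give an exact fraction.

3809179/100000000

Under H₀, S ~ Binomial(8, 1/10); the Type I error rate is P(S ≥ 3).
α = 1 − P(S ≤ 2) = 1 − 96190821/100000000 = 3809179/100000000.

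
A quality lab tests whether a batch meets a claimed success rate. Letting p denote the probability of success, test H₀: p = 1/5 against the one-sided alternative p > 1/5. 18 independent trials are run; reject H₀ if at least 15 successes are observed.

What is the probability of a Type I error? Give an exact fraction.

10949/762939453125

The Type I error probability is α = P(K ≥ 15) computed under H₀, where K ~ Binomial(18, 1/5).
Adding the binomial terms for j = 15 through 18 with p = 1/5 yields 10949/762939453125.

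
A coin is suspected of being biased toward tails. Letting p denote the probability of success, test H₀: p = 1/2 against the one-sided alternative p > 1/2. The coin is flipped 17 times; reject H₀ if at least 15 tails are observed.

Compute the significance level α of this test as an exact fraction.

77/65536

α = P(reject H₀ | H₀ true) = P(S ≥ 15 | p = 1/2), with S ~ Binomial(17, 1/2).
Summing the upper tail: (136 + 17 + 1) / 2^17 = 154/131072 = 77/65536.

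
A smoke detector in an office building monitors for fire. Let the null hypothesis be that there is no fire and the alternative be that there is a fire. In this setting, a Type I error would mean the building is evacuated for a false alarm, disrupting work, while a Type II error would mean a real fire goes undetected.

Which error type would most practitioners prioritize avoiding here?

Type II error

The Type II consequence (a real fire goes undetected) is more severe than the Type I consequence (the building is evacuated for a false alarm, disrupting work).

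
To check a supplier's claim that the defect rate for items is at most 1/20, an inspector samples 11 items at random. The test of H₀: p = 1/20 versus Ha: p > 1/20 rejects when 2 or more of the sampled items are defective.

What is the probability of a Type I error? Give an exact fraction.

α = P(reject H₀ | H₀ true) = P(Y ≥ 2 | p = 1/20), Y ~ Binomial(11, 1/20).
Via the complement, α = 1 − Σ_{j=0}^{1} C(11,j)(1/20)^j(19/20)^{11-j} = 2086801226597/20480000000000.

2086801226597/20480000000000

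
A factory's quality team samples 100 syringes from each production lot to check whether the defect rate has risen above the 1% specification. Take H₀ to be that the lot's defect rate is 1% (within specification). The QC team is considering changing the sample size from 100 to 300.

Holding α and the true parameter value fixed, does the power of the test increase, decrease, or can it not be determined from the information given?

More data shrinks sampling variability; the test statistic under Ha concentrates further from the null value, making rejection more likely.
Since power = 1 − β and β decreases, power increases.

It increases.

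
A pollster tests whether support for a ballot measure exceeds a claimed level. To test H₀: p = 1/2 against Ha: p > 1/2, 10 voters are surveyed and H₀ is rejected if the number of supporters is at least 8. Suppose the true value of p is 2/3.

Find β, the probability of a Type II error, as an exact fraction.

β = P(fail to reject H₀ | Ha true) = P(S ≤ 7 | p = 2/3), S ~ Binomial(10, 2/3).
Adding the binomial probabilities P(S=0)+…+P(S=7) at p = 2/3 gives 13795/19683.

13795/19683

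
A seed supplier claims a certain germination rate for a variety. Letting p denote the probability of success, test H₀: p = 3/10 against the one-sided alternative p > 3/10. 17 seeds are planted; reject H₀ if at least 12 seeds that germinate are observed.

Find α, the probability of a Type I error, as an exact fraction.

The Type I error probability is α = P(Y ≥ 12) computed under H₀, where Y ~ Binomial(17, 3/10).
Adding the binomial terms for j = 12 through 17 with p = 3/10 yields 32798897961633/50000000000000000.

32798897961633/50000000000000000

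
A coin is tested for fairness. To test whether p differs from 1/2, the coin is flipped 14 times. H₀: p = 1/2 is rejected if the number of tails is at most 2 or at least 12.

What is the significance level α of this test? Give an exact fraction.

α = P(Y ≤ 2 or Y ≥ 12 | p = 1/2), Y ~ Binomial(14, 1/2).
By symmetry, α = 2·P(Y ≤ 2) = 2·(1 + 14 + 91)/16384 = 212/16384 = 53/4096.

53/4096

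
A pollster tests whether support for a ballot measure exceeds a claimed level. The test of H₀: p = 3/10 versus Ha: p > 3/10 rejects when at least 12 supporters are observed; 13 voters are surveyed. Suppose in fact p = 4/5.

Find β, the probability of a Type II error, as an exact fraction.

β = P(fail to reject H₀ | Ha true) = P(S ≤ 11 | p = 4/5), S ~ Binomial(13, 4/5).
Summing C(13,j)·(4/5)^j·(1/5)^{13-j} for j = 0..11 gives 935490453/1220703125.

935490453/1220703125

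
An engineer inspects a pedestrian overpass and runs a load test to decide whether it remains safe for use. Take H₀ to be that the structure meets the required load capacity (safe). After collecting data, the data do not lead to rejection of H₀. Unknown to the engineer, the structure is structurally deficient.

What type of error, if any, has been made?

Type II error

H₀ was not rejected, but H₀ is actually false.
Failing to reject a false null hypothesis is a Type II error (false negative).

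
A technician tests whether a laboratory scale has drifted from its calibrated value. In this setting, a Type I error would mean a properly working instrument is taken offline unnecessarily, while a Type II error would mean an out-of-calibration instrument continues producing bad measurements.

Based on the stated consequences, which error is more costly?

Type II error

The Type II consequence (an out-of-calibration instrument continues producing bad measurements) is more severe than the Type I consequence (a properly working instrument is taken offline unnecessarily).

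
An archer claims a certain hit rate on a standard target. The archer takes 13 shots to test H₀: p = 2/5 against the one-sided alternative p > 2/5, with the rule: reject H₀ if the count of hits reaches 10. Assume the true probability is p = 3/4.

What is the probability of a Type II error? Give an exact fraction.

β = P(fail to reject H₀ | Ha true) = P(S ≤ 9 | p = 3/4), S ~ Binomial(13, 3/4).
Summing C(13,j)·(3/4)^j·(1/4)^{13-j} for j = 0..9 gives 3487541/8388608.

3487541/8388608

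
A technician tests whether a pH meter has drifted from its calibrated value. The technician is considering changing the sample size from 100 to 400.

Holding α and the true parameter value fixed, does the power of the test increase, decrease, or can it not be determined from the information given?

More data shrinks sampling variability; the test statistic under Ha concentrates further from the null value, making rejection more likely.
Since power = 1 − β and β decreases, power increases.

It increases.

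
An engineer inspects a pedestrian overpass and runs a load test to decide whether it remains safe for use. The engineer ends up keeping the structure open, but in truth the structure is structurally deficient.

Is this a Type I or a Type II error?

The null hypothesis here is that the structure meets the required load capacity (safe).
'Keeping the structure open' corresponds to failing to reject H₀.
H₀ was not rejected but H₀ is false — a Type II error (false negative).

Type II error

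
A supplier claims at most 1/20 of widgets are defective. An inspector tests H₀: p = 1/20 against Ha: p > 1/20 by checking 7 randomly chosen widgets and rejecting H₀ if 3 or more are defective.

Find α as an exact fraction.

Under H₀, X ~ Binomial(7, 1/20); the Type I error rate is P(X ≥ 3).
Via the complement, α = 1 − Σ_{j=0}^{2} C(7,j)(1/20)^j(19/20)^{7-j} = 961803/256000000.

961803/256000000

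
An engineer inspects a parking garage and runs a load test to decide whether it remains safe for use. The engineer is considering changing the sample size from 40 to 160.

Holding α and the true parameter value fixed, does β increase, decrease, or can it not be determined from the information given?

Increasing n separates the H₀ and Ha sampling distributions, so under Ha fewer outcomes land in the acceptance region.

It decreases.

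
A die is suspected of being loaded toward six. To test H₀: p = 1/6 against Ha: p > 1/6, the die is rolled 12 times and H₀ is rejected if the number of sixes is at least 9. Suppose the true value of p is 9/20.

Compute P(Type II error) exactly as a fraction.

A Type II error is failing to reject when Ha holds: with p = 9/20, β = P(Y ≤ 8).
Adding the binomial probabilities P(Y=0)+…+P(Y=8) at p = 9/20 gives 790057068555953/819200000000000.

790057068555953/819200000000000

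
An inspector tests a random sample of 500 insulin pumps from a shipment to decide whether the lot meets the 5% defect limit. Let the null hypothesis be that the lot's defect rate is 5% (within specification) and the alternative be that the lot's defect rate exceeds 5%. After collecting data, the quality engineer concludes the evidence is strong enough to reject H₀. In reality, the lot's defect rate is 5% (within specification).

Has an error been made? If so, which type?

Type I error

H₀ was rejected, but H₀ is actually true.
Rejecting a true null hypothesis is a Type I error (false positive).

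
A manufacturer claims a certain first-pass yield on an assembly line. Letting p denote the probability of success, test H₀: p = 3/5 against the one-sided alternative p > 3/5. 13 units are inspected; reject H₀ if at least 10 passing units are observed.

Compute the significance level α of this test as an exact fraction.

41157153/244140625

The Type I error probability is α = P(S ≥ 10) computed under H₀, where S ~ Binomial(13, 3/5).
Summing C(13,j)(3/5)^j(2/5)^{13−j} for j = 10,…,13 gives 41157153/244140625.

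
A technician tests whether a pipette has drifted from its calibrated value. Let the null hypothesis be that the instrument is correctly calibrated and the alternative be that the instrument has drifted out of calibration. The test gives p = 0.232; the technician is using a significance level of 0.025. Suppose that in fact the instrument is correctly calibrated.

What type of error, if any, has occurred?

Since p = 0.232 ≥ α = 0.025, H₀ is not rejected.
H₀ is true (actually the instrument is correctly calibrated).
The decision matches the true state — no error.

Neither — the decision is correct.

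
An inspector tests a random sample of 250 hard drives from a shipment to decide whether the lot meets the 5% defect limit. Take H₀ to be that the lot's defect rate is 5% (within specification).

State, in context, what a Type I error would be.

A Type I error is rejecting H₀ when H₀ is true.
Here that means rejecting the lot and scrapping or reworking it when actually the lot's defect rate is 5% (within specification).

A Type I error would mean concluding that the lot's defect rate exceeds 5% when in fact the lot's defect rate is 5% (within specification).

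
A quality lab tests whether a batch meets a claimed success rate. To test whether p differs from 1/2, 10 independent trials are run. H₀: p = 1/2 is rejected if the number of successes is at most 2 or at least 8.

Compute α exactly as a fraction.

The significance level is the null-hypothesis probability of the rejection region {≤2} ∪ {≥8}.
By symmetry, α = 2·P(K ≤ 2) = 2·(1 + 10 + 45)/1024 = 112/1024 = 7/64.

7/64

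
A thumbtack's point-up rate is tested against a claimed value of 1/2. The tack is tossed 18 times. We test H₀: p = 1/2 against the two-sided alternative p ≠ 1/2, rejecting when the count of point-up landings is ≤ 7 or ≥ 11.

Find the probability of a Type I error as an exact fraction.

The significance level is the null-hypothesis probability of the rejection region {≤7} ∪ {≥11}.
The two tails are symmetric, so α = 2·(1 + 18 + 153 + 816 + 3060 + 8568 + 18564 + 31824)/2^18 = 126008/262144 = 15751/32768.

15751/32768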